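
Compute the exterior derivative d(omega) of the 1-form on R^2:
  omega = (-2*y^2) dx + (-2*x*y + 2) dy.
d(omega) = (2*y) dx ∧ dy

For a 1-form omega = sum_i f_i dx_i, the exterior derivative is
  d(omega) = sum_{i < j} (∂f_j/∂x_i - ∂f_i/∂x_j) dx_i ∧ dx_j.
  coefficient of dx ∧ dy: ∂f_2/∂x - ∂f_1/∂y = ∂(-2*x*y + 2)/∂x - ∂(-2*y^2)/∂y = 2*y
Assembling: d(omega) = (2*y) dx ∧ dy.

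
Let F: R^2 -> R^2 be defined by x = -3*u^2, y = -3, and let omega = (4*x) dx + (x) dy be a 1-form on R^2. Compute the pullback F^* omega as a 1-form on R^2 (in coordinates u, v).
F^* omega = (72*u^3) du

Using F^*(f dg) = (f ∘ F) d(g ∘ F), substitute each coordinate x_i by F_i(u, v) in f_i, and replace dx_i by d F_i = (∂F_i/∂u) du + (∂F_i/∂v) dv.
  For the x component: f_1(F) = -12*u^2; d F_1 = (-6*u) du + (0) dv
  For the y component: f_2(F) = -3*u^2; d F_2 = (0) du + (0) dv
Combining and collecting du, dv coefficients:
  coeff of du: 72*u^3
  coeff of dv: 0
F^* omega = (72*u^3) du.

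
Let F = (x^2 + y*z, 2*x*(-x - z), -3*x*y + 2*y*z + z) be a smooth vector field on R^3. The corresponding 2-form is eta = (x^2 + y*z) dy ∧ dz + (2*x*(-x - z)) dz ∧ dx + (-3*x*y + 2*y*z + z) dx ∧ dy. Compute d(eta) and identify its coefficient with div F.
d(eta) = (2*x + 2*y + 1) dx ∧ dy ∧ dz; div F = 2*x + 2*y + 1

For a 2-form in R^3 of the form above, applying d gives a 3-form with coefficient ∂P/∂x + ∂Q/∂y + ∂R/∂z:
  ∂P/∂x = 2*x
  ∂Q/∂y = 0
  ∂R/∂z = 2*y + 1
Sum = 2*x + 2*y + 1, which is exactly div F.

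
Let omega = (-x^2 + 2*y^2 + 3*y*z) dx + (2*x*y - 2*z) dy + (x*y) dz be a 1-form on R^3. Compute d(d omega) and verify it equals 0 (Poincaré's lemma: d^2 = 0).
d(d omega) = 0

Step 1: d omega = sum_{i<j} (∂f_j/∂x_i - ∂f_i/∂x_j) dx_i ∧ dx_j:
  coeff of dx ∧ dy: -2*y - 3*z
  coeff of dx ∧ dz: -2*y
  coeff of dy ∧ dz: x + 2
Step 2: Apply d again to each 2-form coefficient. The only possible 3-form in R^3 is dx ∧ dy ∧ dz, with coefficient
  ∂(coeff of dy∧dz)/∂x - ∂(coeff of dx∧dz)/∂y + ∂(coeff of dx∧dy)/∂z
  = ∂/∂x (x + 2) - ∂/∂y (-2*y) + ∂/∂z (-2*y - 3*z).
Each of these terms simplifies to sums of mixed partials that cancel in pairs. The result is 0 (by equality of mixed partials for smooth functions — Schwarz / Clairaut).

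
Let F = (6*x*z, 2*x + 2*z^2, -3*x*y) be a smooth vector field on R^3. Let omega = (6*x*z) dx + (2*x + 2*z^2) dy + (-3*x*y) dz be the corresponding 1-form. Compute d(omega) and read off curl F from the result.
d(omega) = (-3*x - 4*z) dy ∧ dz + (6*x + 3*y) dz ∧ dx + (2) dx ∧ dy; curl F = (-3*x - 4*z, 6*x + 3*y, 2)

d omega = sum_{i<j} (∂f_j/∂x_i - ∂f_i/∂x_j) dx_i ∧ dx_j. Under the identification (dy ∧ dz, dz ∧ dx, dx ∧ dy) ↔ (e_x, e_y, e_z), the coefficients are exactly the components of curl F. Compute:
  ∂R/∂y - ∂Q/∂z = (-3*x) - (4*z) = -3*x - 4*z
  ∂P/∂z - ∂R/∂x = (6*x) - (-3*y) = 6*x + 3*y
  ∂Q/∂x - ∂P/∂y = (2) - (0) = 2.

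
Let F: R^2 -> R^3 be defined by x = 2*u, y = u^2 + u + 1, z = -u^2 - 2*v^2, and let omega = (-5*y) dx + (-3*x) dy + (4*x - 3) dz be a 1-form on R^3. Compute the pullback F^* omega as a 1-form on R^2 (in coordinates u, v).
F^* omega = (-38*u^2 - 10*u - 10) du + (4*v*(3 - 8*u)) dv

Using F^*(f dg) = (f ∘ F) d(g ∘ F), substitute each coordinate x_i by F_i(u, v) in f_i, and replace dx_i by d F_i = (∂F_i/∂u) du + (∂F_i/∂v) dv.
  For the x component: f_1(F) = -5*u^2 - 5*u - 5; d F_1 = (2) du + (0) dv
  For the y component: f_2(F) = -6*u; d F_2 = (2*u + 1) du + (0) dv
  For the z component: f_3(F) = 8*u - 3; d F_3 = (-2*u) du + (-4*v) dv
Combining and collecting du, dv coefficients:
  coeff of du: -38*u^2 - 10*u - 10
  coeff of dv: 4*v*(3 - 8*u)
F^* omega = (-38*u^2 - 10*u - 10) du + (4*v*(3 - 8*u)) dv.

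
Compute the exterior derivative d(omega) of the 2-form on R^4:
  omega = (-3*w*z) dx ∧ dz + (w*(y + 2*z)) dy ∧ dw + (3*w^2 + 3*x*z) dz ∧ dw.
d(omega) = (-2*w) dy ∧ dz ∧ dw

For a 2-form omega = sum_{i<j} g_{ij} dx_i ∧ dx_j, the exterior derivative is
  d(omega) = sum_{i<j} d(g_{ij}) ∧ dx_i ∧ dx_j = sum_{i<j, k} (∂g_{ij}/∂x_k) dx_k ∧ dx_i ∧ dx_j.
Expand each term, using dx_k ∧ dx_i ∧ dx_j = sgn(permutation) dx_{(a)} ∧ dx_{(b)} ∧ dx_{(c)} with (a < b < c) sorted:
  d(-3*w*z) includes (∂/∂w)(-3*w*z) dw = (-3*z) dw, which multiplied by dx ∧ dz gives (-3*z) dx ∧ dz ∧ dw
  d(w*(y + 2*z)) includes (∂/∂z)(w*(y + 2*z)) dz = (2*w) dz, which multiplied by dy ∧ dw gives (-2*w) dy ∧ dz ∧ dw
  d(3*w^2 + 3*x*z) includes (∂/∂x)(3*w^2 + 3*x*z) dx = (3*z) dx, which multiplied by dz ∧ dw gives (3*z) dx ∧ dz ∧ dw
Collecting like 3-forms: d(omega) = (-2*w) dy ∧ dz ∧ dw.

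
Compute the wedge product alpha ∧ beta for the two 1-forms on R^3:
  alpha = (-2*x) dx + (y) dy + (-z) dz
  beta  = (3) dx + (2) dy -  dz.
alpha ∧ beta = (-4*x - 3*y) dx ∧ dy + (2*x + 3*z) dx ∧ dz + (-y + 2*z) dy ∧ dz

Distribute the wedge, using dx_i ∧ dx_j = -dx_j ∧ dx_i and dx_i ∧ dx_i = 0. For each pair (i, j) with i < j, the coefficient of dx_i ∧ dx_j in alpha ∧ beta is (alpha_i * beta_j - alpha_j * beta_i). Collecting: alpha ∧ beta = (-4*x - 3*y) dx ∧ dy + (2*x + 3*z) dx ∧ dz + (-y + 2*z) dy ∧ dz.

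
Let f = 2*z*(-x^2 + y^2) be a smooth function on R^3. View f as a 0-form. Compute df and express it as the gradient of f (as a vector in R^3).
df = (-4*x*z) dx + (4*y*z) dy + (-2*x^2 + 2*y^2) dz; grad f = (-4*x*z, 4*y*z, -2*x^2 + 2*y^2)

For a 0-form f, d f = (∂f/∂x) dx + (∂f/∂y) dy + (∂f/∂z) dz. The components of the vector representation are exactly the entries of grad f in Cartesian coordinates:
  ∂f/∂x = -4*x*z
  ∂f/∂y = 4*y*z
  ∂f/∂z = -2*x^2 + 2*y^2.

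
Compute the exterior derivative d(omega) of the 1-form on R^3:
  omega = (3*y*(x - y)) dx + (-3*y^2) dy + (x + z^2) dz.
d(omega) = (-3*x + 6*y) dx ∧ dy + (1) dx ∧ dz

For a 1-form omega = sum_i f_i dx_i, the exterior derivative is
  d(omega) = sum_{i < j} (∂f_j/∂x_i - ∂f_i/∂x_j) dx_i ∧ dx_j.
  coefficient of dx ∧ dy: ∂f_2/∂x - ∂f_1/∂y = ∂(-3*y^2)/∂x - ∂(3*y*(x - y))/∂y = -3*x + 6*y
  coefficient of dx ∧ dz: ∂f_3/∂x - ∂f_1/∂z = ∂(x + z^2)/∂x - ∂(3*y*(x - y))/∂z = 1
Assembling: d(omega) = (-3*x + 6*y) dx ∧ dy + (1) dx ∧ dz.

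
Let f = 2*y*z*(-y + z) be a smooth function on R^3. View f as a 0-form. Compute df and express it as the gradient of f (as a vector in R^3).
df = (0) dx + (2*z*(-2*y + z)) dy + (2*y*(-y + 2*z)) dz; grad f = (0, 2*z*(-2*y + z), 2*y*(-y + 2*z))

For a 0-form f, d f = (∂f/∂x) dx + (∂f/∂y) dy + (∂f/∂z) dz. The components of the vector representation are exactly the entries of grad f in Cartesian coordinates:
  ∂f/∂x = 0
  ∂f/∂y = 2*z*(-2*y + z)
  ∂f/∂z = 2*y*(-y + 2*z).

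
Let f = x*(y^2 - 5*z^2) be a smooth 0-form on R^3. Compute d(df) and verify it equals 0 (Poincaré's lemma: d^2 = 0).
d(df) = 0

Step 1: df = sum_i (∂f/∂x_i) dx_i = (y^2 - 5*z^2) dx + (2*x*y) dy + (-10*x*z) dz.
Step 2: Apply d again. Using the 1-form formula, the coefficient of dx ∧ dy in d(df) is ∂^2 f/∂x ∂y - ∂^2 f/∂y ∂x = (2*y) - (2*y) = 0 (equality of mixed partials for smooth f).
Similarly for dx ∧ dz and dy ∧ dz — all coefficients vanish. So d(df) = 0.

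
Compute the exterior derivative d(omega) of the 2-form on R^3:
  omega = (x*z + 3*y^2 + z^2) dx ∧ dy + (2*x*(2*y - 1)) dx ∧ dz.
d(omega) = (-3*x + 2*z) dx ∧ dy ∧ dz

For a 2-form omega = sum_{i<j} g_{ij} dx_i ∧ dx_j, the exterior derivative is
  d(omega) = sum_{i<j} d(g_{ij}) ∧ dx_i ∧ dx_j = sum_{i<j, k} (∂g_{ij}/∂x_k) dx_k ∧ dx_i ∧ dx_j.
Expand each term, using dx_k ∧ dx_i ∧ dx_j = sgn(permutation) dx_{(a)} ∧ dx_{(b)} ∧ dx_{(c)} with (a < b < c) sorted:
  d(x*z + 3*y^2 + z^2) includes (∂/∂z)(x*z + 3*y^2 + z^2) dz = (x + 2*z) dz, which multiplied by dx ∧ dy gives (x + 2*z) dx ∧ dy ∧ dz
  d(2*x*(2*y - 1)) includes (∂/∂y)(2*x*(2*y - 1)) dy = (4*x) dy, which multiplied by dx ∧ dz gives (-4*x) dx ∧ dy ∧ dz
Collecting like 3-forms: d(omega) = (-3*x + 2*z) dx ∧ dy ∧ dz.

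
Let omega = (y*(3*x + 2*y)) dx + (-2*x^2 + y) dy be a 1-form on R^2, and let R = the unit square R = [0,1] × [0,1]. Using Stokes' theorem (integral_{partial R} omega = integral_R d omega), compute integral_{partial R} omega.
integral_(partial R) omega = -11/2

Stokes: integral_partial_R omega = integral_R d omega with d omega = (∂Q/∂x - ∂P/∂y) dx ∧ dy.
  ∂Q/∂x = -4*x
  ∂P/∂y = 3*x + 4*y
  integrand = ∂Q/∂x - ∂P/∂y = -7*x - 4*y.
Integrating over R: integral_0^1 integral_0^1 (-7*x - 4*y) dx dy = -11/2.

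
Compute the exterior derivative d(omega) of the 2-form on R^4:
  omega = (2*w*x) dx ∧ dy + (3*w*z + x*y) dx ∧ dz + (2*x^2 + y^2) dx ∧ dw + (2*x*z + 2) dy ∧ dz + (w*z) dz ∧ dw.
d(omega) = (2*x - 2*y) dx ∧ dy ∧ dw + (-x + 2*z) dx ∧ dy ∧ dz + (3*z) dx ∧ dz ∧ dw

For a 2-form omega = sum_{i<j} g_{ij} dx_i ∧ dx_j, the exterior derivative is
  d(omega) = sum_{i<j} d(g_{ij}) ∧ dx_i ∧ dx_j = sum_{i<j, k} (∂g_{ij}/∂x_k) dx_k ∧ dx_i ∧ dx_j.
Expand each term, using dx_k ∧ dx_i ∧ dx_j = sgn(permutation) dx_{(a)} ∧ dx_{(b)} ∧ dx_{(c)} with (a < b < c) sorted:
  d(2*w*x) includes (∂/∂w)(2*w*x) dw = (2*x) dw, which multiplied by dx ∧ dy gives (2*x) dx ∧ dy ∧ dw
  d(3*w*z + x*y) includes (∂/∂y)(3*w*z + x*y) dy = (x) dy, which multiplied by dx ∧ dz gives (-x) dx ∧ dy ∧ dz
  d(3*w*z + x*y) includes (∂/∂w)(3*w*z + x*y) dw = (3*z) dw, which multiplied by dx ∧ dz gives (3*z) dx ∧ dz ∧ dw
  d(2*x^2 + y^2) includes (∂/∂y)(2*x^2 + y^2) dy = (2*y) dy, which multiplied by dx ∧ dw gives (-2*y) dx ∧ dy ∧ dw
  d(2*x*z + 2) includes (∂/∂x)(2*x*z + 2) dx = (2*z) dx, which multiplied by dy ∧ dz gives (2*z) dx ∧ dy ∧ dz
Collecting like 3-forms: d(omega) = (2*x - 2*y) dx ∧ dy ∧ dw + (-x + 2*z) dx ∧ dy ∧ dz + (3*z) dx ∧ dz ∧ dw.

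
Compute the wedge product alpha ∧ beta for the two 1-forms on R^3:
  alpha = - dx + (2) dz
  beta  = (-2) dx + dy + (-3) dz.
alpha ∧ beta = (-1) dx ∧ dy + (7) dx ∧ dz + (-2) dy ∧ dz

Distribute the wedge, using dx_i ∧ dx_j = -dx_j ∧ dx_i and dx_i ∧ dx_i = 0. For each pair (i, j) with i < j, the coefficient of dx_i ∧ dx_j in alpha ∧ beta is (alpha_i * beta_j - alpha_j * beta_i). Collecting: alpha ∧ beta = (-1) dx ∧ dy + (7) dx ∧ dz + (-2) dy ∧ dz.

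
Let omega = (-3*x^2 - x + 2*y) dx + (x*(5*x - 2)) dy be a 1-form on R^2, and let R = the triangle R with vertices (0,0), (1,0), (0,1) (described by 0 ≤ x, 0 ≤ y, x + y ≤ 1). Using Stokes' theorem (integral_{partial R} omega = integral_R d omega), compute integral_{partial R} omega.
integral_(partial R) omega = -1/3

Stokes: integral_partial_R omega = integral_R d omega with d omega = (∂Q/∂x - ∂P/∂y) dx ∧ dy.
  ∂Q/∂x = 10*x - 2
  ∂P/∂y = 2
  integrand = ∂Q/∂x - ∂P/∂y = 10*x - 4.
Integrating over R: integral_0^1 integral_0^{1-x} (10*x - 4) dy dx = -1/3.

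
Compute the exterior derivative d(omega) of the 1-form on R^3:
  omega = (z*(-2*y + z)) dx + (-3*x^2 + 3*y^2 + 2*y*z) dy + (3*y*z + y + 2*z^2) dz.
d(omega) = (-6*x + 2*z) dx ∧ dy + (2*y - 2*z) dx ∧ dz + (-2*y + 3*z + 1) dy ∧ dz

For a 1-form omega = sum_i f_i dx_i, the exterior derivative is
  d(omega) = sum_{i < j} (∂f_j/∂x_i - ∂f_i/∂x_j) dx_i ∧ dx_j.
  coefficient of dx ∧ dy: ∂f_2/∂x - ∂f_1/∂y = ∂(-3*x^2 + 3*y^2 + 2*y*z)/∂x - ∂(z*(-2*y + z))/∂y = -6*x + 2*z
  coefficient of dx ∧ dz: ∂f_3/∂x - ∂f_1/∂z = ∂(3*y*z + y + 2*z^2)/∂x - ∂(z*(-2*y + z))/∂z = 2*y - 2*z
  coefficient of dy ∧ dz: ∂f_3/∂y - ∂f_2/∂z = ∂(3*y*z + y + 2*z^2)/∂y - ∂(-3*x^2 + 3*y^2 + 2*y*z)/∂z = -2*y + 3*z + 1
Assembling: d(omega) = (-6*x + 2*z) dx ∧ dy + (2*y - 2*z) dx ∧ dz + (-2*y + 3*z + 1) dy ∧ dz.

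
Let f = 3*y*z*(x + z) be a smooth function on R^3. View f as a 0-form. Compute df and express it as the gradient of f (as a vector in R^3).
df = (3*y*z) dx + (3*z*(x + z)) dy + (3*y*(x + 2*z)) dz; grad f = (3*y*z, 3*z*(x + z), 3*y*(x + 2*z))

For a 0-form f, d f = (∂f/∂x) dx + (∂f/∂y) dy + (∂f/∂z) dz. The components of the vector representation are exactly the entries of grad f in Cartesian coordinates:
  ∂f/∂x = 3*y*z
  ∂f/∂y = 3*z*(x + z)
  ∂f/∂z = 3*y*(x + 2*z).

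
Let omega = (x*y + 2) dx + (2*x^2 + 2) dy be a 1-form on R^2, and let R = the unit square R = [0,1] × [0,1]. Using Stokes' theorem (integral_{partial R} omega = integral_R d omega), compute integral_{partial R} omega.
integral_(partial R) omega = 3/2

Stokes: integral_partial_R omega = integral_R d omega with d omega = (∂Q/∂x - ∂P/∂y) dx ∧ dy.
  ∂Q/∂x = 4*x
  ∂P/∂y = x
  integrand = ∂Q/∂x - ∂P/∂y = 3*x.
Integrating over R: integral_0^1 integral_0^1 (3*x) dx dy = 3/2.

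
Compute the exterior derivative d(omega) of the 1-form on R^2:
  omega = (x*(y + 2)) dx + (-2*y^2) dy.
d(omega) = (-x) dx ∧ dy

For a 1-form omega = sum_i f_i dx_i, the exterior derivative is
  d(omega) = sum_{i < j} (∂f_j/∂x_i - ∂f_i/∂x_j) dx_i ∧ dx_j.
  coefficient of dx ∧ dy: ∂f_2/∂x - ∂f_1/∂y = ∂(-2*y^2)/∂x - ∂(x*(y + 2))/∂y = -x
Assembling: d(omega) = (-x) dx ∧ dy.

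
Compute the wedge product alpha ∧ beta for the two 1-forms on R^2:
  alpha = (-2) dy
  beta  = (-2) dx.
alpha ∧ beta = (-4) dx ∧ dy

Distribute the wedge, using dx_i ∧ dx_j = -dx_j ∧ dx_i and dx_i ∧ dx_i = 0. For each pair (i, j) with i < j, the coefficient of dx_i ∧ dx_j in alpha ∧ beta is (alpha_i * beta_j - alpha_j * beta_i). Collecting: alpha ∧ beta = (-4) dx ∧ dy.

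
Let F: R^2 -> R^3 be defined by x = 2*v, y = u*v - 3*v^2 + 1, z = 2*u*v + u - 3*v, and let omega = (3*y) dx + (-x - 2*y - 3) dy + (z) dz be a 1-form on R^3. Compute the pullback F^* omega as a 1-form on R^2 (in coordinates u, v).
F^* omega = (2*u*v^2 + 4*u*v + u + 6*v^3 - 8*v^2 - 8*v) du + (2*u^2*v + 2*u^2 + 18*u*v^2 - 8*u*v - 8*u - 36*v^3 - 6*v^2 + 39*v + 6) dv

Using F^*(f dg) = (f ∘ F) d(g ∘ F), substitute each coordinate x_i by F_i(u, v) in f_i, and replace dx_i by d F_i = (∂F_i/∂u) du + (∂F_i/∂v) dv.
  For the x component: f_1(F) = 3*u*v - 9*v^2 + 3; d F_1 = (0) du + (2) dv
  For the y component: f_2(F) = -2*u*v + 6*v^2 - 2*v - 5; d F_2 = (v) du + (u - 6*v) dv
  For the z component: f_3(F) = 2*u*v + u - 3*v; d F_3 = (2*v + 1) du + (2*u - 3) dv
Combining and collecting du, dv coefficients:
  coeff of du: 2*u*v^2 + 4*u*v + u + 6*v^3 - 8*v^2 - 8*v
  coeff of dv: 2*u^2*v + 2*u^2 + 18*u*v^2 - 8*u*v - 8*u - 36*v^3 - 6*v^2 + 39*v + 6
F^* omega = (2*u*v^2 + 4*u*v + u + 6*v^3 - 8*v^2 - 8*v) du + (2*u^2*v + 2*u^2 + 18*u*v^2 - 8*u*v - 8*u - 36*v^3 - 6*v^2 + 39*v + 6) dv.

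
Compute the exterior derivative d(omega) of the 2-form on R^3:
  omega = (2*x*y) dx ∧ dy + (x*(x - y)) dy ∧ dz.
d(omega) = (2*x - y) dx ∧ dy ∧ dz

For a 2-form omega = sum_{i<j} g_{ij} dx_i ∧ dx_j, the exterior derivative is
  d(omega) = sum_{i<j} d(g_{ij}) ∧ dx_i ∧ dx_j = sum_{i<j, k} (∂g_{ij}/∂x_k) dx_k ∧ dx_i ∧ dx_j.
Expand each term, using dx_k ∧ dx_i ∧ dx_j = sgn(permutation) dx_{(a)} ∧ dx_{(b)} ∧ dx_{(c)} with (a < b < c) sorted:
  d(x*(x - y)) includes (∂/∂x)(x*(x - y)) dx = (2*x - y) dx, which multiplied by dy ∧ dz gives (2*x - y) dx ∧ dy ∧ dz
Collecting like 3-forms: d(omega) = (2*x - y) dx ∧ dy ∧ dz.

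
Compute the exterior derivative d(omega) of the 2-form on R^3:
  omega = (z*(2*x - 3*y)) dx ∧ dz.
d(omega) = (3*z) dx ∧ dy ∧ dz

For a 2-form omega = sum_{i<j} g_{ij} dx_i ∧ dx_j, the exterior derivative is
  d(omega) = sum_{i<j} d(g_{ij}) ∧ dx_i ∧ dx_j = sum_{i<j, k} (∂g_{ij}/∂x_k) dx_k ∧ dx_i ∧ dx_j.
Expand each term, using dx_k ∧ dx_i ∧ dx_j = sgn(permutation) dx_{(a)} ∧ dx_{(b)} ∧ dx_{(c)} with (a < b < c) sorted:
  d(z*(2*x - 3*y)) includes (∂/∂y)(z*(2*x - 3*y)) dy = (-3*z) dy, which multiplied by dx ∧ dz gives (3*z) dx ∧ dy ∧ dz
Collecting like 3-forms: d(omega) = (3*z) dx ∧ dy ∧ dz.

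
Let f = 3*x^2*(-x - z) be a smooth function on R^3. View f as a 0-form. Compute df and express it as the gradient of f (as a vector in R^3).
df = (3*x*(-3*x - 2*z)) dx + (0) dy + (-3*x^2) dz; grad f = (3*x*(-3*x - 2*z), 0, -3*x^2)

For a 0-form f, d f = (∂f/∂x) dx + (∂f/∂y) dy + (∂f/∂z) dz. The components of the vector representation are exactly the entries of grad f in Cartesian coordinates:
  ∂f/∂x = 3*x*(-3*x - 2*z)
  ∂f/∂y = 0
  ∂f/∂z = -3*x^2.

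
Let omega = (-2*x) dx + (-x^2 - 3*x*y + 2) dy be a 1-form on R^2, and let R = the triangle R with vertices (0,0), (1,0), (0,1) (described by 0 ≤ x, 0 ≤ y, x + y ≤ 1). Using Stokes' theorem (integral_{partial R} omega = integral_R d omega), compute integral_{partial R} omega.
integral_(partial R) omega = -5/6

Stokes: integral_partial_R omega = integral_R d omega with d omega = (∂Q/∂x - ∂P/∂y) dx ∧ dy.
  ∂Q/∂x = -2*x - 3*y
  ∂P/∂y = 0
  integrand = ∂Q/∂x - ∂P/∂y = -2*x - 3*y.
Integrating over R: integral_0^1 integral_0^{1-x} (-2*x - 3*y) dy dx = -5/6.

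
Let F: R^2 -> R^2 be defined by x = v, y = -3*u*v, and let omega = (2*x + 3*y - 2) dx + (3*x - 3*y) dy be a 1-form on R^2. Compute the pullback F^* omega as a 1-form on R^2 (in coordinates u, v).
F^* omega = (v^2*(-27*u - 9)) du + (-27*u^2*v - 18*u*v + 2*v - 2) dv

Using F^*(f dg) = (f ∘ F) d(g ∘ F), substitute each coordinate x_i by F_i(u, v) in f_i, and replace dx_i by d F_i = (∂F_i/∂u) du + (∂F_i/∂v) dv.
  For the x component: f_1(F) = -9*u*v + 2*v - 2; d F_1 = (0) du + (1) dv
  For the y component: f_2(F) = 3*v*(3*u + 1); d F_2 = (-3*v) du + (-3*u) dv
Combining and collecting du, dv coefficients:
  coeff of du: v^2*(-27*u - 9)
  coeff of dv: -27*u^2*v - 18*u*v + 2*v - 2
F^* omega = (v^2*(-27*u - 9)) du + (-27*u^2*v - 18*u*v + 2*v - 2) dv.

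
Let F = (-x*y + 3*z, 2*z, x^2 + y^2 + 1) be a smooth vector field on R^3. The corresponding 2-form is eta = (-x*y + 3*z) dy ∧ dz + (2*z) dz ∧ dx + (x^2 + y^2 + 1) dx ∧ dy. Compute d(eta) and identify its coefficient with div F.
d(eta) = (-y) dx ∧ dy ∧ dz; div F = -y

For a 2-form in R^3 of the form above, applying d gives a 3-form with coefficient ∂P/∂x + ∂Q/∂y + ∂R/∂z:
  ∂P/∂x = -y
  ∂Q/∂y = 0
  ∂R/∂z = 0
Sum = -y, which is exactly div F.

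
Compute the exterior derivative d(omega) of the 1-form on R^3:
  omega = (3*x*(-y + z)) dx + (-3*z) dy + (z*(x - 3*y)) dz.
d(omega) = (3*x) dx ∧ dy + (-3*x + z) dx ∧ dz + (3 - 3*z) dy ∧ dz

For a 1-form omega = sum_i f_i dx_i, the exterior derivative is
  d(omega) = sum_{i < j} (∂f_j/∂x_i - ∂f_i/∂x_j) dx_i ∧ dx_j.
  coefficient of dx ∧ dy: ∂f_2/∂x - ∂f_1/∂y = ∂(-3*z)/∂x - ∂(3*x*(-y + z))/∂y = 3*x
  coefficient of dx ∧ dz: ∂f_3/∂x - ∂f_1/∂z = ∂(z*(x - 3*y))/∂x - ∂(3*x*(-y + z))/∂z = -3*x + z
  coefficient of dy ∧ dz: ∂f_3/∂y - ∂f_2/∂z = ∂(z*(x - 3*y))/∂y - ∂(-3*z)/∂z = 3 - 3*z
Assembling: d(omega) = (3*x) dx ∧ dy + (-3*x + z) dx ∧ dz + (3 - 3*z) dy ∧ dz.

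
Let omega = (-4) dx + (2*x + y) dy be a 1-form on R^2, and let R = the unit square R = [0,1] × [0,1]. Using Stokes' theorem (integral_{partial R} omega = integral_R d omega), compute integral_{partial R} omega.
integral_(partial R) omega = 2

Stokes: integral_partial_R omega = integral_R d omega with d omega = (∂Q/∂x - ∂P/∂y) dx ∧ dy.
  ∂Q/∂x = 2
  ∂P/∂y = 0
  integrand = ∂Q/∂x - ∂P/∂y = 2.
Integrating over R: integral_0^1 integral_0^1 (2) dx dy = 2.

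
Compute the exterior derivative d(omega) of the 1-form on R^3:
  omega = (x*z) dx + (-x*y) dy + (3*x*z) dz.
d(omega) = (-y) dx ∧ dy + (-x + 3*z) dx ∧ dz

For a 1-form omega = sum_i f_i dx_i, the exterior derivative is
  d(omega) = sum_{i < j} (∂f_j/∂x_i - ∂f_i/∂x_j) dx_i ∧ dx_j.
  coefficient of dx ∧ dy: ∂f_2/∂x - ∂f_1/∂y = ∂(-x*y)/∂x - ∂(x*z)/∂y = -y
  coefficient of dx ∧ dz: ∂f_3/∂x - ∂f_1/∂z = ∂(3*x*z)/∂x - ∂(x*z)/∂z = -x + 3*z
Assembling: d(omega) = (-y) dx ∧ dy + (-x + 3*z) dx ∧ dz.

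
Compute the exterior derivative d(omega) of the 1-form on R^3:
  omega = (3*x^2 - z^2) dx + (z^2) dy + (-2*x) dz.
d(omega) = (2*z - 2) dx ∧ dz + (-2*z) dy ∧ dz

For a 1-form omega = sum_i f_i dx_i, the exterior derivative is
  d(omega) = sum_{i < j} (∂f_j/∂x_i - ∂f_i/∂x_j) dx_i ∧ dx_j.
  coefficient of dx ∧ dz: ∂f_3/∂x - ∂f_1/∂z = ∂(-2*x)/∂x - ∂(3*x^2 - z^2)/∂z = 2*z - 2
  coefficient of dy ∧ dz: ∂f_3/∂y - ∂f_2/∂z = ∂(-2*x)/∂y - ∂(z^2)/∂z = -2*z
Assembling: d(omega) = (2*z - 2) dx ∧ dz + (-2*z) dy ∧ dz.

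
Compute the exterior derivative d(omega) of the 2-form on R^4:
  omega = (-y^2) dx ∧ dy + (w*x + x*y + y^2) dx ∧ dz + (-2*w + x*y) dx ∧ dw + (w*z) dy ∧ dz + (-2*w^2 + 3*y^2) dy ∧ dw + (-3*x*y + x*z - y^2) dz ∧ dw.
d(omega) = (-x - 2*y) dx ∧ dy ∧ dz + (x - 3*y + z) dx ∧ dz ∧ dw + (-x) dx ∧ dy ∧ dw + (-3*x - 2*y + z) dy ∧ dz ∧ dw

For a 2-form omega = sum_{i<j} g_{ij} dx_i ∧ dx_j, the exterior derivative is
  d(omega) = sum_{i<j} d(g_{ij}) ∧ dx_i ∧ dx_j = sum_{i<j, k} (∂g_{ij}/∂x_k) dx_k ∧ dx_i ∧ dx_j.
Expand each term, using dx_k ∧ dx_i ∧ dx_j = sgn(permutation) dx_{(a)} ∧ dx_{(b)} ∧ dx_{(c)} with (a < b < c) sorted:
  d(w*x + x*y + y^2) includes (∂/∂y)(w*x + x*y + y^2) dy = (x + 2*y) dy, which multiplied by dx ∧ dz gives (-x - 2*y) dx ∧ dy ∧ dz
  d(w*x + x*y + y^2) includes (∂/∂w)(w*x + x*y + y^2) dw = (x) dw, which multiplied by dx ∧ dz gives (x) dx ∧ dz ∧ dw
  d(-2*w + x*y) includes (∂/∂y)(-2*w + x*y) dy = (x) dy, which multiplied by dx ∧ dw gives (-x) dx ∧ dy ∧ dw
  d(w*z) includes (∂/∂w)(w*z) dw = (z) dw, which multiplied by dy ∧ dz gives (z) dy ∧ dz ∧ dw
  d(-3*x*y + x*z - y^2) includes (∂/∂x)(-3*x*y + x*z - y^2) dx = (-3*y + z) dx, which multiplied by dz ∧ dw gives (-3*y + z) dx ∧ dz ∧ dw
  d(-3*x*y + x*z - y^2) includes (∂/∂y)(-3*x*y + x*z - y^2) dy = (-3*x - 2*y) dy, which multiplied by dz ∧ dw gives (-3*x - 2*y) dy ∧ dz ∧ dw
Collecting like 3-forms: d(omega) = (-x - 2*y) dx ∧ dy ∧ dz + (x - 3*y + z) dx ∧ dz ∧ dw + (-x) dx ∧ dy ∧ dw + (-3*x - 2*y + z) dy ∧ dz ∧ dw.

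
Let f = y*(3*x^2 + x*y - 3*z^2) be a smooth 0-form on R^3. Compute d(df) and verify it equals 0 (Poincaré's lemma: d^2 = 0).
d(df) = 0

Step 1: df = sum_i (∂f/∂x_i) dx_i = (y*(6*x + y)) dx + (3*x^2 + 2*x*y - 3*z^2) dy + (-6*y*z) dz.
Step 2: Apply d again. Using the 1-form formula, the coefficient of dx ∧ dy in d(df) is ∂^2 f/∂x ∂y - ∂^2 f/∂y ∂x = (6*x + 2*y) - (6*x + 2*y) = 0 (equality of mixed partials for smooth f).
Similarly for dx ∧ dz and dy ∧ dz — all coefficients vanish. So d(df) = 0.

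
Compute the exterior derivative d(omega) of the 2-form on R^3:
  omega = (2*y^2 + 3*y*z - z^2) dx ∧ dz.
d(omega) = (-4*y - 3*z) dx ∧ dy ∧ dz

For a 2-form omega = sum_{i<j} g_{ij} dx_i ∧ dx_j, the exterior derivative is
  d(omega) = sum_{i<j} d(g_{ij}) ∧ dx_i ∧ dx_j = sum_{i<j, k} (∂g_{ij}/∂x_k) dx_k ∧ dx_i ∧ dx_j.
Expand each term, using dx_k ∧ dx_i ∧ dx_j = sgn(permutation) dx_{(a)} ∧ dx_{(b)} ∧ dx_{(c)} with (a < b < c) sorted:
  d(2*y^2 + 3*y*z - z^2) includes (∂/∂y)(2*y^2 + 3*y*z - z^2) dy = (4*y + 3*z) dy, which multiplied by dx ∧ dz gives (-4*y - 3*z) dx ∧ dy ∧ dz
Collecting like 3-forms: d(omega) = (-4*y - 3*z) dx ∧ dy ∧ dz.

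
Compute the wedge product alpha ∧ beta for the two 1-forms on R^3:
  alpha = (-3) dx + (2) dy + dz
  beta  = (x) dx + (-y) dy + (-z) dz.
alpha ∧ beta = (-2*x + 3*y) dx ∧ dy + (-x + 3*z) dx ∧ dz + (y - 2*z) dy ∧ dz

Distribute the wedge, using dx_i ∧ dx_j = -dx_j ∧ dx_i and dx_i ∧ dx_i = 0. For each pair (i, j) with i < j, the coefficient of dx_i ∧ dx_j in alpha ∧ beta is (alpha_i * beta_j - alpha_j * beta_i). Collecting: alpha ∧ beta = (-2*x + 3*y) dx ∧ dy + (-x + 3*z) dx ∧ dz + (y - 2*z) dy ∧ dz.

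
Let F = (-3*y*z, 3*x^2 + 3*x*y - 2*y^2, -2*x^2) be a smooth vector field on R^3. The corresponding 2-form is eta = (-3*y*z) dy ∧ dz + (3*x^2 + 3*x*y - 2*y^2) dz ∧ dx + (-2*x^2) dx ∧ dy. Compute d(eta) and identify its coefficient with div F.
d(eta) = (3*x - 4*y) dx ∧ dy ∧ dz; div F = 3*x - 4*y

For a 2-form in R^3 of the form above, applying d gives a 3-form with coefficient ∂P/∂x + ∂Q/∂y + ∂R/∂z:
  ∂P/∂x = 0
  ∂Q/∂y = 3*x - 4*y
  ∂R/∂z = 0
Sum = 3*x - 4*y, which is exactly div F.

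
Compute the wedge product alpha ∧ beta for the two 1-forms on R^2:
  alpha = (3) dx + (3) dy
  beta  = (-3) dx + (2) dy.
alpha ∧ beta = (15) dx ∧ dy

Distribute the wedge, using dx_i ∧ dx_j = -dx_j ∧ dx_i and dx_i ∧ dx_i = 0. For each pair (i, j) with i < j, the coefficient of dx_i ∧ dx_j in alpha ∧ beta is (alpha_i * beta_j - alpha_j * beta_i). Collecting: alpha ∧ beta = (15) dx ∧ dy.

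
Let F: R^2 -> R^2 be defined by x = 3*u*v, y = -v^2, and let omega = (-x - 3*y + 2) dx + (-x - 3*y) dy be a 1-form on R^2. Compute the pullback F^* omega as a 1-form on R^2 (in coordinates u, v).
F^* omega = (3*v*(-3*u*v + 3*v^2 + 2)) du + (-9*u^2*v + 15*u*v^2 + 6*u - 6*v^3) dv

Using F^*(f dg) = (f ∘ F) d(g ∘ F), substitute each coordinate x_i by F_i(u, v) in f_i, and replace dx_i by d F_i = (∂F_i/∂u) du + (∂F_i/∂v) dv.
  For the x component: f_1(F) = -3*u*v + 3*v^2 + 2; d F_1 = (3*v) du + (3*u) dv
  For the y component: f_2(F) = 3*v*(-u + v); d F_2 = (0) du + (-2*v) dv
Combining and collecting du, dv coefficients:
  coeff of du: 3*v*(-3*u*v + 3*v^2 + 2)
  coeff of dv: -9*u^2*v + 15*u*v^2 + 6*u - 6*v^3
F^* omega = (3*v*(-3*u*v + 3*v^2 + 2)) du + (-9*u^2*v + 15*u*v^2 + 6*u - 6*v^3) dv.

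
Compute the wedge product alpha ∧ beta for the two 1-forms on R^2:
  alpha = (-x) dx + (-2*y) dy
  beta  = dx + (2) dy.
alpha ∧ beta = (-2*x + 2*y) dx ∧ dy

Distribute the wedge, using dx_i ∧ dx_j = -dx_j ∧ dx_i and dx_i ∧ dx_i = 0. For each pair (i, j) with i < j, the coefficient of dx_i ∧ dx_j in alpha ∧ beta is (alpha_i * beta_j - alpha_j * beta_i). Collecting: alpha ∧ beta = (-2*x + 2*y) dx ∧ dy.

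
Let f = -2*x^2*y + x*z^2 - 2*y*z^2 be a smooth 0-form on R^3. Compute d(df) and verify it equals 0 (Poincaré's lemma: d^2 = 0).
d(df) = 0

Step 1: df = sum_i (∂f/∂x_i) dx_i = (-4*x*y + z^2) dx + (-2*x^2 - 2*z^2) dy + (2*z*(x - 2*y)) dz.
Step 2: Apply d again. Using the 1-form formula, the coefficient of dx ∧ dy in d(df) is ∂^2 f/∂x ∂y - ∂^2 f/∂y ∂x = (-4*x) - (-4*x) = 0 (equality of mixed partials for smooth f).
Similarly for dx ∧ dz and dy ∧ dz — all coefficients vanish. So d(df) = 0.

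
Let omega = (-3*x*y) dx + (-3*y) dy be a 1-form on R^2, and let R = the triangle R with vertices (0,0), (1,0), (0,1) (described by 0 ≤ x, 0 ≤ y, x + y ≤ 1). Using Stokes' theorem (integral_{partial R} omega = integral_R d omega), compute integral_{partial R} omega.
integral_(partial R) omega = 1/2

Stokes: integral_partial_R omega = integral_R d omega with d omega = (∂Q/∂x - ∂P/∂y) dx ∧ dy.
  ∂Q/∂x = 0
  ∂P/∂y = -3*x
  integrand = ∂Q/∂x - ∂P/∂y = 3*x.
Integrating over R: integral_0^1 integral_0^{1-x} (3*x) dy dx = 1/2.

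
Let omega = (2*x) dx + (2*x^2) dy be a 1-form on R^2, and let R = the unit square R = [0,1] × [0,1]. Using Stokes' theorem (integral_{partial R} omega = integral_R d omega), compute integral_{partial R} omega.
integral_(partial R) omega = 2

Stokes: integral_partial_R omega = integral_R d omega with d omega = (∂Q/∂x - ∂P/∂y) dx ∧ dy.
  ∂Q/∂x = 4*x
  ∂P/∂y = 0
  integrand = ∂Q/∂x - ∂P/∂y = 4*x.
Integrating over R: integral_0^1 integral_0^1 (4*x) dx dy = 2.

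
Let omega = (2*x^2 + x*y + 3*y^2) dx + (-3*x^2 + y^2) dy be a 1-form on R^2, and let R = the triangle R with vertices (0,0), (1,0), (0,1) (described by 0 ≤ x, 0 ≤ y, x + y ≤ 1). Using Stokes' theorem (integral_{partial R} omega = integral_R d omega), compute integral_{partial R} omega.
integral_(partial R) omega = -13/6

Stokes: integral_partial_R omega = integral_R d omega with d omega = (∂Q/∂x - ∂P/∂y) dx ∧ dy.
  ∂Q/∂x = -6*x
  ∂P/∂y = x + 6*y
  integrand = ∂Q/∂x - ∂P/∂y = -7*x - 6*y.
Integrating over R: integral_0^1 integral_0^{1-x} (-7*x - 6*y) dy dx = -13/6.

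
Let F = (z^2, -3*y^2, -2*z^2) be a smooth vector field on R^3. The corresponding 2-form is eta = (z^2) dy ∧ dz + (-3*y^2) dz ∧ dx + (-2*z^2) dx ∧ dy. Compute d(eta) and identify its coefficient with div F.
d(eta) = (-6*y - 4*z) dx ∧ dy ∧ dz; div F = -6*y - 4*z

For a 2-form in R^3 of the form above, applying d gives a 3-form with coefficient ∂P/∂x + ∂Q/∂y + ∂R/∂z:
  ∂P/∂x = 0
  ∂Q/∂y = -6*y
  ∂R/∂z = -4*z
Sum = -6*y - 4*z, which is exactly div F.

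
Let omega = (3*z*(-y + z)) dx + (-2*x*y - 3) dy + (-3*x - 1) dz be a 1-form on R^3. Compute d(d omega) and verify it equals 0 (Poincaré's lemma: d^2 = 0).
d(d omega) = 0

Step 1: d omega = sum_{i<j} (∂f_j/∂x_i - ∂f_i/∂x_j) dx_i ∧ dx_j:
  coeff of dx ∧ dy: -2*y + 3*z
  coeff of dx ∧ dz: 3*y - 6*z - 3
  coeff of dy ∧ dz: 0
Step 2: Apply d again to each 2-form coefficient. The only possible 3-form in R^3 is dx ∧ dy ∧ dz, with coefficient
  ∂(coeff of dy∧dz)/∂x - ∂(coeff of dx∧dz)/∂y + ∂(coeff of dx∧dy)/∂z
  = ∂/∂x (0) - ∂/∂y (3*y - 6*z - 3) + ∂/∂z (-2*y + 3*z).
Each of these terms simplifies to sums of mixed partials that cancel in pairs. The result is 0 (by equality of mixed partials for smooth functions — Schwarz / Clairaut).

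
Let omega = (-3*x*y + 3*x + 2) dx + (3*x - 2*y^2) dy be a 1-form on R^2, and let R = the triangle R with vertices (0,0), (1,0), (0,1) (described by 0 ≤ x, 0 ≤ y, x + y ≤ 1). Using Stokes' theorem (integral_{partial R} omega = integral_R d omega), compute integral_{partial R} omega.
integral_(partial R) omega = 2

Stokes: integral_partial_R omega = integral_R d omega with d omega = (∂Q/∂x - ∂P/∂y) dx ∧ dy.
  ∂Q/∂x = 3
  ∂P/∂y = -3*x
  integrand = ∂Q/∂x - ∂P/∂y = 3*x + 3.
Integrating over R: integral_0^1 integral_0^{1-x} (3*x + 3) dy dx = 2.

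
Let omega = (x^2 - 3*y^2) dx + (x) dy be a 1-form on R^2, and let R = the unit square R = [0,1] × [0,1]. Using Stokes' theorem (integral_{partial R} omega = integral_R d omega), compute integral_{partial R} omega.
integral_(partial R) omega = 4

Stokes: integral_partial_R omega = integral_R d omega with d omega = (∂Q/∂x - ∂P/∂y) dx ∧ dy.
  ∂Q/∂x = 1
  ∂P/∂y = -6*y
  integrand = ∂Q/∂x - ∂P/∂y = 6*y + 1.
Integrating over R: integral_0^1 integral_0^1 (6*y + 1) dx dy = 4.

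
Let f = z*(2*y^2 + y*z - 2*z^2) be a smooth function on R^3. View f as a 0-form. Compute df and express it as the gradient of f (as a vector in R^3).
df = (0) dx + (z*(4*y + z)) dy + (2*y^2 + 2*y*z - 6*z^2) dz; grad f = (0, z*(4*y + z), 2*y^2 + 2*y*z - 6*z^2)

For a 0-form f, d f = (∂f/∂x) dx + (∂f/∂y) dy + (∂f/∂z) dz. The components of the vector representation are exactly the entries of grad f in Cartesian coordinates:
  ∂f/∂x = 0
  ∂f/∂y = z*(4*y + z)
  ∂f/∂z = 2*y^2 + 2*y*z - 6*z^2.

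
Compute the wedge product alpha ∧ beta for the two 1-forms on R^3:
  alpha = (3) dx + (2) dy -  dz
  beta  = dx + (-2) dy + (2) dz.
alpha ∧ beta = (-8) dx ∧ dy + (7) dx ∧ dz + (2) dy ∧ dz

Distribute the wedge, using dx_i ∧ dx_j = -dx_j ∧ dx_i and dx_i ∧ dx_i = 0. For each pair (i, j) with i < j, the coefficient of dx_i ∧ dx_j in alpha ∧ beta is (alpha_i * beta_j - alpha_j * beta_i). Collecting: alpha ∧ beta = (-8) dx ∧ dy + (7) dx ∧ dz + (2) dy ∧ dz.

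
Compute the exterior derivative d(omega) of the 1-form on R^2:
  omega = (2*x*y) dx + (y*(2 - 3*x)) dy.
d(omega) = (-2*x - 3*y) dx ∧ dy

For a 1-form omega = sum_i f_i dx_i, the exterior derivative is
  d(omega) = sum_{i < j} (∂f_j/∂x_i - ∂f_i/∂x_j) dx_i ∧ dx_j.
  coefficient of dx ∧ dy: ∂f_2/∂x - ∂f_1/∂y = ∂(y*(2 - 3*x))/∂x - ∂(2*x*y)/∂y = -2*x - 3*y
Assembling: d(omega) = (-2*x - 3*y) dx ∧ dy.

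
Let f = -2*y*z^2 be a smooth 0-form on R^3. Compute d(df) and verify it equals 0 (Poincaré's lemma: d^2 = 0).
d(df) = 0

Step 1: df = sum_i (∂f/∂x_i) dx_i = (0) dx + (-2*z^2) dy + (-4*y*z) dz.
Step 2: Apply d again. Using the 1-form formula, the coefficient of dx ∧ dy in d(df) is ∂^2 f/∂x ∂y - ∂^2 f/∂y ∂x = (0) - (0) = 0 (equality of mixed partials for smooth f).
Similarly for dx ∧ dz and dy ∧ dz — all coefficients vanish. So d(df) = 0.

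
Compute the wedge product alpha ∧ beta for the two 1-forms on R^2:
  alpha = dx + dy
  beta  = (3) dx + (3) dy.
alpha ∧ beta = 0

Distribute the wedge, using dx_i ∧ dx_j = -dx_j ∧ dx_i and dx_i ∧ dx_i = 0. For each pair (i, j) with i < j, the coefficient of dx_i ∧ dx_j in alpha ∧ beta is (alpha_i * beta_j - alpha_j * beta_i). Collecting: alpha ∧ beta = 0.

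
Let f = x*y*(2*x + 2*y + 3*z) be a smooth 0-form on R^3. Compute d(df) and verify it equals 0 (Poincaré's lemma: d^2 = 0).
d(df) = 0

Step 1: df = sum_i (∂f/∂x_i) dx_i = (y*(4*x + 2*y + 3*z)) dx + (x*(2*x + 4*y + 3*z)) dy + (3*x*y) dz.
Step 2: Apply d again. Using the 1-form formula, the coefficient of dx ∧ dy in d(df) is ∂^2 f/∂x ∂y - ∂^2 f/∂y ∂x = (4*x + 4*y + 3*z) - (4*x + 4*y + 3*z) = 0 (equality of mixed partials for smooth f).
Similarly for dx ∧ dz and dy ∧ dz — all coefficients vanish. So d(df) = 0.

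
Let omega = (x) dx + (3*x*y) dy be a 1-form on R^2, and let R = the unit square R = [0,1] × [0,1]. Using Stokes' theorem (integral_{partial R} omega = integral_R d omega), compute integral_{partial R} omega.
integral_(partial R) omega = 3/2

Stokes: integral_partial_R omega = integral_R d omega with d omega = (∂Q/∂x - ∂P/∂y) dx ∧ dy.
  ∂Q/∂x = 3*y
  ∂P/∂y = 0
  integrand = ∂Q/∂x - ∂P/∂y = 3*y.
Integrating over R: integral_0^1 integral_0^1 (3*y) dx dy = 3/2.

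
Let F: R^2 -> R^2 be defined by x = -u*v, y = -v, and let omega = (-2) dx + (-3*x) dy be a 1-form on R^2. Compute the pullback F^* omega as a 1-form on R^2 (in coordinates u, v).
F^* omega = (2*v) du + (u*(2 - 3*v)) dv

Using F^*(f dg) = (f ∘ F) d(g ∘ F), substitute each coordinate x_i by F_i(u, v) in f_i, and replace dx_i by d F_i = (∂F_i/∂u) du + (∂F_i/∂v) dv.
  For the x component: f_1(F) = -2; d F_1 = (-v) du + (-u) dv
  For the y component: f_2(F) = 3*u*v; d F_2 = (0) du + (-1) dv
Combining and collecting du, dv coefficients:
  coeff of du: 2*v
  coeff of dv: u*(2 - 3*v)
F^* omega = (2*v) du + (u*(2 - 3*v)) dv.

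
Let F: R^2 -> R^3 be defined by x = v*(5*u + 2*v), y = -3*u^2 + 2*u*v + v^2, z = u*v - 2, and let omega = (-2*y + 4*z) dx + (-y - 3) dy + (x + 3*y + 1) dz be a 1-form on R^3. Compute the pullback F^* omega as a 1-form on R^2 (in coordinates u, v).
F^* omega = (-18*u^3 + 39*u^2*v + 13*u*v^2 + 18*u - 7*v^3 - 45*v) du + (27*u^3 + 37*u^2*v - 11*u*v^2 - 45*u - 10*v^3 - 38*v) dv

Using F^*(f dg) = (f ∘ F) d(g ∘ F), substitute each coordinate x_i by F_i(u, v) in f_i, and replace dx_i by d F_i = (∂F_i/∂u) du + (∂F_i/∂v) dv.
  For the x component: f_1(F) = 6*u^2 - 2*v^2 - 8; d F_1 = (5*v) du + (5*u + 4*v) dv
  For the y component: f_2(F) = 3*u^2 - 2*u*v - v^2 - 3; d F_2 = (-6*u + 2*v) du + (2*u + 2*v) dv
  For the z component: f_3(F) = -9*u^2 + 11*u*v + 5*v^2 + 1; d F_3 = (v) du + (u) dv
Combining and collecting du, dv coefficients:
  coeff of du: -18*u^3 + 39*u^2*v + 13*u*v^2 + 18*u - 7*v^3 - 45*v
  coeff of dv: 27*u^3 + 37*u^2*v - 11*u*v^2 - 45*u - 10*v^3 - 38*v
F^* omega = (-18*u^3 + 39*u^2*v + 13*u*v^2 + 18*u - 7*v^3 - 45*v) du + (27*u^3 + 37*u^2*v - 11*u*v^2 - 45*u - 10*v^3 - 38*v) dv.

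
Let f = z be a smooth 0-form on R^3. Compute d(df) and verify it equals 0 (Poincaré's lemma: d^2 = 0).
d(df) = 0

Step 1: df = sum_i (∂f/∂x_i) dx_i = (0) dx + (0) dy + (1) dz.
Step 2: Apply d again. Using the 1-form formula, the coefficient of dx ∧ dy in d(df) is ∂^2 f/∂x ∂y - ∂^2 f/∂y ∂x = (0) - (0) = 0 (equality of mixed partials for smooth f).
Similarly for dx ∧ dz and dy ∧ dz — all coefficients vanish. So d(df) = 0.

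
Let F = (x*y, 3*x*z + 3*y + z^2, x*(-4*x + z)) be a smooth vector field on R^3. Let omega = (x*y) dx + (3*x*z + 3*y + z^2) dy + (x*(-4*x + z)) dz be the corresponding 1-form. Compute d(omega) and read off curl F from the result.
d(omega) = (-3*x - 2*z) dy ∧ dz + (8*x - z) dz ∧ dx + (-x + 3*z) dx ∧ dy; curl F = (-3*x - 2*z, 8*x - z, -x + 3*z)

d omega = sum_{i<j} (∂f_j/∂x_i - ∂f_i/∂x_j) dx_i ∧ dx_j. Under the identification (dy ∧ dz, dz ∧ dx, dx ∧ dy) ↔ (e_x, e_y, e_z), the coefficients are exactly the components of curl F. Compute:
  ∂R/∂y - ∂Q/∂z = (0) - (3*x + 2*z) = -3*x - 2*z
  ∂P/∂z - ∂R/∂x = (0) - (-8*x + z) = 8*x - z
  ∂Q/∂x - ∂P/∂y = (3*z) - (x) = -x + 3*z.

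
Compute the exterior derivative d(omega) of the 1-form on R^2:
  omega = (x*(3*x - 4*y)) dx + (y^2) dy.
d(omega) = (4*x) dx ∧ dy

For a 1-form omega = sum_i f_i dx_i, the exterior derivative is
  d(omega) = sum_{i < j} (∂f_j/∂x_i - ∂f_i/∂x_j) dx_i ∧ dx_j.
  coefficient of dx ∧ dy: ∂f_2/∂x - ∂f_1/∂y = ∂(y^2)/∂x - ∂(x*(3*x - 4*y))/∂y = 4*x
Assembling: d(omega) = (4*x) dx ∧ dy.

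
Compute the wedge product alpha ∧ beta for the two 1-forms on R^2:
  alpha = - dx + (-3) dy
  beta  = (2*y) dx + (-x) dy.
alpha ∧ beta = (x + 6*y) dx ∧ dy

Distribute the wedge, using dx_i ∧ dx_j = -dx_j ∧ dx_i and dx_i ∧ dx_i = 0. For each pair (i, j) with i < j, the coefficient of dx_i ∧ dx_j in alpha ∧ beta is (alpha_i * beta_j - alpha_j * beta_i). Collecting: alpha ∧ beta = (x + 6*y) dx ∧ dy.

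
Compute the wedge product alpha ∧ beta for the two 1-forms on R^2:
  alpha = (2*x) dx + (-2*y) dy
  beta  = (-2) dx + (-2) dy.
alpha ∧ beta = (-4*x - 4*y) dx ∧ dy

Distribute the wedge, using dx_i ∧ dx_j = -dx_j ∧ dx_i and dx_i ∧ dx_i = 0. For each pair (i, j) with i < j, the coefficient of dx_i ∧ dx_j in alpha ∧ beta is (alpha_i * beta_j - alpha_j * beta_i). Collecting: alpha ∧ beta = (-4*x - 4*y) dx ∧ dy.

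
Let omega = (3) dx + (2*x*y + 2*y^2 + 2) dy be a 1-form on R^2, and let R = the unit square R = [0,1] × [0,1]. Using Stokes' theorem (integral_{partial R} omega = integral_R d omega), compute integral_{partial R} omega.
integral_(partial R) omega = 1

Stokes: integral_partial_R omega = integral_R d omega with d omega = (∂Q/∂x - ∂P/∂y) dx ∧ dy.
  ∂Q/∂x = 2*y
  ∂P/∂y = 0
  integrand = ∂Q/∂x - ∂P/∂y = 2*y.
Integrating over R: integral_0^1 integral_0^1 (2*y) dx dy = 1.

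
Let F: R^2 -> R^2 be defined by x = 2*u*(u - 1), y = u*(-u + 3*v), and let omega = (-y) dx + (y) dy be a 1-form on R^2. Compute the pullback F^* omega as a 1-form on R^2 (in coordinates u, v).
F^* omega = (u*(6*u^2 - 21*u*v - 2*u + 9*v^2 + 6*v)) du + (3*u^2*(-u + 3*v)) dv

Using F^*(f dg) = (f ∘ F) d(g ∘ F), substitute each coordinate x_i by F_i(u, v) in f_i, and replace dx_i by d F_i = (∂F_i/∂u) du + (∂F_i/∂v) dv.
  For the x component: f_1(F) = u*(u - 3*v); d F_1 = (4*u - 2) du + (0) dv
  For the y component: f_2(F) = u*(-u + 3*v); d F_2 = (-2*u + 3*v) du + (3*u) dv
Combining and collecting du, dv coefficients:
  coeff of du: u*(6*u^2 - 21*u*v - 2*u + 9*v^2 + 6*v)
  coeff of dv: 3*u^2*(-u + 3*v)
F^* omega = (u*(6*u^2 - 21*u*v - 2*u + 9*v^2 + 6*v)) du + (3*u^2*(-u + 3*v)) dv.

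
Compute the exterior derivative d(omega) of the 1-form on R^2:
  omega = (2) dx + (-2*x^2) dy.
d(omega) = (-4*x) dx ∧ dy

For a 1-form omega = sum_i f_i dx_i, the exterior derivative is
  d(omega) = sum_{i < j} (∂f_j/∂x_i - ∂f_i/∂x_j) dx_i ∧ dx_j.
  coefficient of dx ∧ dy: ∂f_2/∂x - ∂f_1/∂y = ∂(-2*x^2)/∂x - ∂(2)/∂y = -4*x
Assembling: d(omega) = (-4*x) dx ∧ dy.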